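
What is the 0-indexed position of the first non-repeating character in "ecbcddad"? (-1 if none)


Input: ecbcddad
Character frequencies:
  'a': 1
  'b': 1
  'c': 2
  'd': 3
  'e': 1
Scanning left to right for freq == 1:
  Position 0 ('e'): unique! => answer = 0

0


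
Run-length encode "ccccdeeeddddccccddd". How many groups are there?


Input: ccccdeeeddddccccddd
Scanning for consecutive runs:
  Group 1: 'c' x 4 (positions 0-3)
  Group 2: 'd' x 1 (positions 4-4)
  Group 3: 'e' x 3 (positions 5-7)
  Group 4: 'd' x 4 (positions 8-11)
  Group 5: 'c' x 4 (positions 12-15)
  Group 6: 'd' x 3 (positions 16-18)
Total groups: 6

6


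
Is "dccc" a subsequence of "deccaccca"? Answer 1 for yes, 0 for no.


Check if "dccc" is a subsequence of "deccaccca"
Greedy scan:
  Position 0 ('d'): matches sub[0] = 'd'
  Position 1 ('e'): no match needed
  Position 2 ('c'): matches sub[1] = 'c'
  Position 3 ('c'): matches sub[2] = 'c'
  Position 4 ('a'): no match needed
  Position 5 ('c'): matches sub[3] = 'c'
  Position 6 ('c'): no match needed
  Position 7 ('c'): no match needed
  Position 8 ('a'): no match needed
All 4 characters matched => is a subsequence

1


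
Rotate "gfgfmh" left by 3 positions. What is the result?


Input: "gfgfmh", rotate left by 3
First 3 characters: "gfg"
Remaining characters: "fmh"
Concatenate remaining + first: "fmh" + "gfg" = "fmhgfg"

fmhgfg


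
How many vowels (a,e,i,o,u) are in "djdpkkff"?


Input: djdpkkff
Checking each character:
  'd' at position 0: consonant
  'j' at position 1: consonant
  'd' at position 2: consonant
  'p' at position 3: consonant
  'k' at position 4: consonant
  'k' at position 5: consonant
  'f' at position 6: consonant
  'f' at position 7: consonant
Total vowels: 0

0


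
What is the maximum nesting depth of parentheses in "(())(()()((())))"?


Input: "(())(()()((())))"
Tracking depth:
  Position 0 '(': depth becomes 1
  Position 1 '(': depth becomes 2
  Position 2 ')': depth becomes 1
  Position 3 ')': depth becomes 0
  Position 4 '(': depth becomes 1
  Position 5 '(': depth becomes 2
  Position 6 ')': depth becomes 1
  Position 7 '(': depth becomes 2
  Position 8 ')': depth becomes 1
  Position 9 '(': depth becomes 2
  Position 10 '(': depth becomes 3
  Position 11 '(': depth becomes 4
  Position 12 ')': depth becomes 3
  Position 13 ')': depth becomes 2
  Position 14 ')': depth becomes 1
  Position 15 ')': depth becomes 0
Maximum depth reached: 4

4


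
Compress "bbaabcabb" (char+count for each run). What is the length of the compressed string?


Input: bbaabcabb
Runs:
  'b' x 2 => "b2"
  'a' x 2 => "a2"
  'b' x 1 => "b1"
  'c' x 1 => "c1"
  'a' x 1 => "a1"
  'b' x 2 => "b2"
Compressed: "b2a2b1c1a1b2"
Compressed length: 12

12


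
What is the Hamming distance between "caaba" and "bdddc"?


Comparing "caaba" and "bdddc" position by position:
  Position 0: 'c' vs 'b' => differ
  Position 1: 'a' vs 'd' => differ
  Position 2: 'a' vs 'd' => differ
  Position 3: 'b' vs 'd' => differ
  Position 4: 'a' vs 'c' => differ
Total differences (Hamming distance): 5

5


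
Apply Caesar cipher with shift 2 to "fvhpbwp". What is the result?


Caesar cipher: shift "fvhpbwp" by 2
  'f' (pos 5) + 2 = pos 7 = 'h'
  'v' (pos 21) + 2 = pos 23 = 'x'
  'h' (pos 7) + 2 = pos 9 = 'j'
  'p' (pos 15) + 2 = pos 17 = 'r'
  'b' (pos 1) + 2 = pos 3 = 'd'
  'w' (pos 22) + 2 = pos 24 = 'y'
  'p' (pos 15) + 2 = pos 17 = 'r'
Result: hxjrdyr

hxjrdyr


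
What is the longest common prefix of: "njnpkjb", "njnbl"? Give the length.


Words: njnpkjb, njnbl
  Position 0: all 'n' => match
  Position 1: all 'j' => match
  Position 2: all 'n' => match
  Position 3: ('p', 'b') => mismatch, stop
LCP = "njn" (length 3)

3


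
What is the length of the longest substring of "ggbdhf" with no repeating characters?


Input: "ggbdhf"
Sliding window (track last position of each char):
  Position 0 ('g'): window [0,0] length 1 -- new best
  Position 1 ('g'): repeat (last at 0), move window start to 1
  Position 1 ('g'): window [1,1] length 1
  Position 2 ('b'): window [1,2] length 2 -- new best
  Position 3 ('d'): window [1,3] length 3 -- new best
  Position 4 ('h'): window [1,4] length 4 -- new best
  Position 5 ('f'): window [1,5] length 5 -- new best
Longest substring with no repeats: "gbdhf" with length 5

5


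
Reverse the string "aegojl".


Input: aegojl
Reading characters right to left:
  Position 5: 'l'
  Position 4: 'j'
  Position 3: 'o'
  Position 2: 'g'
  Position 1: 'e'
  Position 0: 'a'
Reversed: ljogea

ljogea


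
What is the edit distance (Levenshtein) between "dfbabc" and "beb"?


Computing edit distance: "dfbabc" -> "beb"
DP table:
           b    e    b
      0    1    2    3
  d   1    1    2    3
  f   2    2    2    3
  b   3    2    3    2
  a   4    3    3    3
  b   5    4    4    3
  c   6    5    5    4
Edit distance = dp[6][3] = 4

4


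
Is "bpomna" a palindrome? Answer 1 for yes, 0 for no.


Input: bpomna
Reversed: anmopb
  Compare pos 0 ('b') with pos 5 ('a'): MISMATCH
  Compare pos 1 ('p') with pos 4 ('n'): MISMATCH
  Compare pos 2 ('o') with pos 3 ('m'): MISMATCH
Result: not a palindrome

0


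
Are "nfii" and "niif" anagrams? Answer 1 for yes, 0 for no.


Strings: "nfii", "niif"
Sorted first:  fiin
Sorted second: fiin
Sorted forms match => anagrams

1


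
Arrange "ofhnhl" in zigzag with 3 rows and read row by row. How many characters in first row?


Zigzag "ofhnhl" into 3 rows:
Placing characters:
  'o' => row 0
  'f' => row 1
  'h' => row 2
  'n' => row 1
  'h' => row 0
  'l' => row 1
Rows:
  Row 0: "oh"
  Row 1: "fnl"
  Row 2: "h"
First row length: 2

2


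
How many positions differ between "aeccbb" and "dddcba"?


Comparing "aeccbb" and "dddcba" position by position:
  Position 0: 'a' vs 'd' => DIFFER
  Position 1: 'e' vs 'd' => DIFFER
  Position 2: 'c' vs 'd' => DIFFER
  Position 3: 'c' vs 'c' => same
  Position 4: 'b' vs 'b' => same
  Position 5: 'b' vs 'a' => DIFFER
Positions that differ: 4

4


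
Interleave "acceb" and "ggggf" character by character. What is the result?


Interleaving "acceb" and "ggggf":
  Position 0: 'a' from first, 'g' from second => "ag"
  Position 1: 'c' from first, 'g' from second => "cg"
  Position 2: 'c' from first, 'g' from second => "cg"
  Position 3: 'e' from first, 'g' from second => "eg"
  Position 4: 'b' from first, 'f' from second => "bf"
Result: agcgcgegbf

agcgcgegbf


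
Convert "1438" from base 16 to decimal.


Input: "1438" in base 16
Positional expansion:
  Digit '1' (value 1) x 16^3 = 4096
  Digit '4' (value 4) x 16^2 = 1024
  Digit '3' (value 3) x 16^1 = 48
  Digit '8' (value 8) x 16^0 = 8
Sum = 5176

5176


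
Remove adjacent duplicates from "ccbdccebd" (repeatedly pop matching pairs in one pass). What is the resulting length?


Input: ccbdccebd
Stack-based adjacent duplicate removal:
  Read 'c': push. Stack: c
  Read 'c': matches stack top 'c' => pop. Stack: (empty)
  Read 'b': push. Stack: b
  Read 'd': push. Stack: bd
  Read 'c': push. Stack: bdc
  Read 'c': matches stack top 'c' => pop. Stack: bd
  Read 'e': push. Stack: bde
  Read 'b': push. Stack: bdeb
  Read 'd': push. Stack: bdebd
Final stack: "bdebd" (length 5)

5


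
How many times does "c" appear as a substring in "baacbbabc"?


Searching for "c" in "baacbbabc"
Scanning each position:
  Position 0: "b" => no
  Position 1: "a" => no
  Position 2: "a" => no
  Position 3: "c" => MATCH
  Position 4: "b" => no
  Position 5: "b" => no
  Position 6: "a" => no
  Position 7: "b" => no
  Position 8: "c" => MATCH
Total occurrences: 2

2


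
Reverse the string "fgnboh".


Input: fgnboh
Reading characters right to left:
  Position 5: 'h'
  Position 4: 'o'
  Position 3: 'b'
  Position 2: 'n'
  Position 1: 'g'
  Position 0: 'f'
Reversed: hobngf

hobngf


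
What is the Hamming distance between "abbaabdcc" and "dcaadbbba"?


Comparing "abbaabdcc" and "dcaadbbba" position by position:
  Position 0: 'a' vs 'd' => differ
  Position 1: 'b' vs 'c' => differ
  Position 2: 'b' vs 'a' => differ
  Position 3: 'a' vs 'a' => same
  Position 4: 'a' vs 'd' => differ
  Position 5: 'b' vs 'b' => same
  Position 6: 'd' vs 'b' => differ
  Position 7: 'c' vs 'b' => differ
  Position 8: 'c' vs 'a' => differ
Total differences (Hamming distance): 7

7


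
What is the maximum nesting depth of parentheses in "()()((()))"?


Input: "()()((()))"
Tracking depth:
  Position 0 '(': depth becomes 1
  Position 1 ')': depth becomes 0
  Position 2 '(': depth becomes 1
  Position 3 ')': depth becomes 0
  Position 4 '(': depth becomes 1
  Position 5 '(': depth becomes 2
  Position 6 '(': depth becomes 3
  Position 7 ')': depth becomes 2
  Position 8 ')': depth becomes 1
  Position 9 ')': depth becomes 0
Maximum depth reached: 3

3


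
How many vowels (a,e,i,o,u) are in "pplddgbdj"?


Input: pplddgbdj
Checking each character:
  'p' at position 0: consonant
  'p' at position 1: consonant
  'l' at position 2: consonant
  'd' at position 3: consonant
  'd' at position 4: consonant
  'g' at position 5: consonant
  'b' at position 6: consonant
  'd' at position 7: consonant
  'j' at position 8: consonant
Total vowels: 0

0


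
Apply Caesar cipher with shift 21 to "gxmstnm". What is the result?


Caesar cipher: shift "gxmstnm" by 21
  'g' (pos 6) + 21 = pos 1 = 'b'
  'x' (pos 23) + 21 = pos 18 = 's'
  'm' (pos 12) + 21 = pos 7 = 'h'
  's' (pos 18) + 21 = pos 13 = 'n'
  't' (pos 19) + 21 = pos 14 = 'o'
  'n' (pos 13) + 21 = pos 8 = 'i'
  'm' (pos 12) + 21 = pos 7 = 'h'
Result: bshnoih

bshnoih


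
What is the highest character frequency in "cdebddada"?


Input: cdebddada
Character counts:
  'a': 2
  'b': 1
  'c': 1
  'd': 4
  'e': 1
Maximum frequency: 4

4


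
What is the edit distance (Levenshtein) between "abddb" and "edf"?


Computing edit distance: "abddb" -> "edf"
DP table:
           e    d    f
      0    1    2    3
  a   1    1    2    3
  b   2    2    2    3
  d   3    3    2    3
  d   4    4    3    3
  b   5    5    4    4
Edit distance = dp[5][3] = 4

4


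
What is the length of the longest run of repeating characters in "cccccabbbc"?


Input: "cccccabbbc"
Scanning for longest run:
  Position 1 ('c'): continues run of 'c', length=2
  Position 2 ('c'): continues run of 'c', length=3
  Position 3 ('c'): continues run of 'c', length=4
  Position 4 ('c'): continues run of 'c', length=5
  Position 5 ('a'): new char, reset run to 1
  Position 6 ('b'): new char, reset run to 1
  Position 7 ('b'): continues run of 'b', length=2
  Position 8 ('b'): continues run of 'b', length=3
  Position 9 ('c'): new char, reset run to 1
Longest run: 'c' with length 5

5


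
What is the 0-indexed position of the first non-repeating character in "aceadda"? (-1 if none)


Input: aceadda
Character frequencies:
  'a': 3
  'c': 1
  'd': 2
  'e': 1
Scanning left to right for freq == 1:
  Position 0 ('a'): freq=3, skip
  Position 1 ('c'): unique! => answer = 1

1


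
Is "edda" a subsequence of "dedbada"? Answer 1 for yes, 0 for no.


Check if "edda" is a subsequence of "dedbada"
Greedy scan:
  Position 0 ('d'): no match needed
  Position 1 ('e'): matches sub[0] = 'e'
  Position 2 ('d'): matches sub[1] = 'd'
  Position 3 ('b'): no match needed
  Position 4 ('a'): no match needed
  Position 5 ('d'): matches sub[2] = 'd'
  Position 6 ('a'): matches sub[3] = 'a'
All 4 characters matched => is a subsequence

1


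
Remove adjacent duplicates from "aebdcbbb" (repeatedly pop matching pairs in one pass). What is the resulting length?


Input: aebdcbbb
Stack-based adjacent duplicate removal:
  Read 'a': push. Stack: a
  Read 'e': push. Stack: ae
  Read 'b': push. Stack: aeb
  Read 'd': push. Stack: aebd
  Read 'c': push. Stack: aebdc
  Read 'b': push. Stack: aebdcb
  Read 'b': matches stack top 'b' => pop. Stack: aebdc
  Read 'b': push. Stack: aebdcb
Final stack: "aebdcb" (length 6)

6


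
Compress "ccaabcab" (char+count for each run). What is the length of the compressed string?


Input: ccaabcab
Runs:
  'c' x 2 => "c2"
  'a' x 2 => "a2"
  'b' x 1 => "b1"
  'c' x 1 => "c1"
  'a' x 1 => "a1"
  'b' x 1 => "b1"
Compressed: "c2a2b1c1a1b1"
Compressed length: 12

12


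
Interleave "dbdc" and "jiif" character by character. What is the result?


Interleaving "dbdc" and "jiif":
  Position 0: 'd' from first, 'j' from second => "dj"
  Position 1: 'b' from first, 'i' from second => "bi"
  Position 2: 'd' from first, 'i' from second => "di"
  Position 3: 'c' from first, 'f' from second => "cf"
Result: djbidicf

djbidicf


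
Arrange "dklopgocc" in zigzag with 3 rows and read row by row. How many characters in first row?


Zigzag "dklopgocc" into 3 rows:
Placing characters:
  'd' => row 0
  'k' => row 1
  'l' => row 2
  'o' => row 1
  'p' => row 0
  'g' => row 1
  'o' => row 2
  'c' => row 1
  'c' => row 0
Rows:
  Row 0: "dpc"
  Row 1: "kogc"
  Row 2: "lo"
First row length: 3

3


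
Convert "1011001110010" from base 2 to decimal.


Input: "1011001110010" in base 2
Positional expansion:
  Digit '1' (value 1) x 2^12 = 4096
  Digit '0' (value 0) x 2^11 = 0
  Digit '1' (value 1) x 2^10 = 1024
  Digit '1' (value 1) x 2^9 = 512
  Digit '0' (value 0) x 2^8 = 0
  Digit '0' (value 0) x 2^7 = 0
  Digit '1' (value 1) x 2^6 = 64
  Digit '1' (value 1) x 2^5 = 32
  Digit '1' (value 1) x 2^4 = 16
  Digit '0' (value 0) x 2^3 = 0
  Digit '0' (value 0) x 2^2 = 0
  Digit '1' (value 1) x 2^1 = 2
  Digit '0' (value 0) x 2^0 = 0
Sum = 5746

5746


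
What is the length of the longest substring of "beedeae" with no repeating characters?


Input: "beedeae"
Sliding window (track last position of each char):
  Position 0 ('b'): window [0,0] length 1 -- new best
  Position 1 ('e'): window [0,1] length 2 -- new best
  Position 2 ('e'): repeat (last at 1), move window start to 2
  Position 2 ('e'): window [2,2] length 1
  Position 3 ('d'): window [2,3] length 2
  Position 4 ('e'): repeat (last at 2), move window start to 3
  Position 4 ('e'): window [3,4] length 2
  Position 5 ('a'): window [3,5] length 3 -- new best
  Position 6 ('e'): repeat (last at 4), move window start to 5
  Position 6 ('e'): window [5,6] length 2
Longest substring with no repeats: "dea" with length 3

3


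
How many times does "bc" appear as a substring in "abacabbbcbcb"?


Searching for "bc" in "abacabbbcbcb"
Scanning each position:
  Position 0: "ab" => no
  Position 1: "ba" => no
  Position 2: "ac" => no
  Position 3: "ca" => no
  Position 4: "ab" => no
  Position 5: "bb" => no
  Position 6: "bb" => no
  Position 7: "bc" => MATCH
  Position 8: "cb" => no
  Position 9: "bc" => MATCH
  Position 10: "cb" => no
Total occurrences: 2

2


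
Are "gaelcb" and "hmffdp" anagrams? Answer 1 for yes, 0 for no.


Strings: "gaelcb", "hmffdp"
Sorted first:  abcegl
Sorted second: dffhmp
Differ at position 0: 'a' vs 'd' => not anagrams

0


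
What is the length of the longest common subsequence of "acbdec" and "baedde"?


LCS of "acbdec" and "baedde"
DP table:
           b    a    e    d    d    e
      0    0    0    0    0    0    0
  a   0    0    1    1    1    1    1
  c   0    0    1    1    1    1    1
  b   0    1    1    1    1    1    1
  d   0    1    1    1    2    2    2
  e   0    1    1    2    2    2    3
  c   0    1    1    2    2    2    3
LCS length = dp[6][6] = 3

3


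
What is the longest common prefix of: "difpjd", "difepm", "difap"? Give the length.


Words: difpjd, difepm, difap
  Position 0: all 'd' => match
  Position 1: all 'i' => match
  Position 2: all 'f' => match
  Position 3: ('p', 'e', 'a') => mismatch, stop
LCP = "dif" (length 3)

3


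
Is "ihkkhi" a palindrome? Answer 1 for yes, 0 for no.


Input: ihkkhi
Reversed: ihkkhi
  Compare pos 0 ('i') with pos 5 ('i'): match
  Compare pos 1 ('h') with pos 4 ('h'): match
  Compare pos 2 ('k') with pos 3 ('k'): match
Result: palindrome

1


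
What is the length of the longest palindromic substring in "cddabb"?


Input: "cddabb"
Checking substrings for palindromes:
  [1:3] "dd" (len 2) => palindrome
  [4:6] "bb" (len 2) => palindrome
Longest palindromic substring: "dd" with length 2

2


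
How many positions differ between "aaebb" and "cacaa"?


Comparing "aaebb" and "cacaa" position by position:
  Position 0: 'a' vs 'c' => DIFFER
  Position 1: 'a' vs 'a' => same
  Position 2: 'e' vs 'c' => DIFFER
  Position 3: 'b' vs 'a' => DIFFER
  Position 4: 'b' vs 'a' => DIFFER
Positions that differ: 4

4


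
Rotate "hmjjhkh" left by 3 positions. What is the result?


Input: "hmjjhkh", rotate left by 3
First 3 characters: "hmj"
Remaining characters: "jhkh"
Concatenate remaining + first: "jhkh" + "hmj" = "jhkhhmj"

jhkhhmj


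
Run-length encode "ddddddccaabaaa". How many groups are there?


Input: ddddddccaabaaa
Scanning for consecutive runs:
  Group 1: 'd' x 6 (positions 0-5)
  Group 2: 'c' x 2 (positions 6-7)
  Group 3: 'a' x 2 (positions 8-9)
  Group 4: 'b' x 1 (positions 10-10)
  Group 5: 'a' x 3 (positions 11-13)
Total groups: 5

5


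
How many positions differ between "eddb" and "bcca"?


Comparing "eddb" and "bcca" position by position:
  Position 0: 'e' vs 'b' => DIFFER
  Position 1: 'd' vs 'c' => DIFFER
  Position 2: 'd' vs 'c' => DIFFER
  Position 3: 'b' vs 'a' => DIFFER
Positions that differ: 4

4


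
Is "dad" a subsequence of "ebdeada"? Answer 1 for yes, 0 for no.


Check if "dad" is a subsequence of "ebdeada"
Greedy scan:
  Position 0 ('e'): no match needed
  Position 1 ('b'): no match needed
  Position 2 ('d'): matches sub[0] = 'd'
  Position 3 ('e'): no match needed
  Position 4 ('a'): matches sub[1] = 'a'
  Position 5 ('d'): matches sub[2] = 'd'
  Position 6 ('a'): no match needed
All 3 characters matched => is a subsequence

1


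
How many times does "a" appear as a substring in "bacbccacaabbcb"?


Searching for "a" in "bacbccacaabbcb"
Scanning each position:
  Position 0: "b" => no
  Position 1: "a" => MATCH
  Position 2: "c" => no
  Position 3: "b" => no
  Position 4: "c" => no
  Position 5: "c" => no
  Position 6: "a" => MATCH
  Position 7: "c" => no
  Position 8: "a" => MATCH
  Position 9: "a" => MATCH
  Position 10: "b" => no
  Position 11: "b" => no
  Position 12: "c" => no
  Position 13: "b" => no
Total occurrences: 4

4


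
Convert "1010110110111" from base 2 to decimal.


Input: "1010110110111" in base 2
Positional expansion:
  Digit '1' (value 1) x 2^12 = 4096
  Digit '0' (value 0) x 2^11 = 0
  Digit '1' (value 1) x 2^10 = 1024
  Digit '0' (value 0) x 2^9 = 0
  Digit '1' (value 1) x 2^8 = 256
  Digit '1' (value 1) x 2^7 = 128
  Digit '0' (value 0) x 2^6 = 0
  Digit '1' (value 1) x 2^5 = 32
  Digit '1' (value 1) x 2^4 = 16
  Digit '0' (value 0) x 2^3 = 0
  Digit '1' (value 1) x 2^2 = 4
  Digit '1' (value 1) x 2^1 = 2
  Digit '1' (value 1) x 2^0 = 1
Sum = 5559

5559


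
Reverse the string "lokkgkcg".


Input: lokkgkcg
Reading characters right to left:
  Position 7: 'g'
  Position 6: 'c'
  Position 5: 'k'
  Position 4: 'g'
  Position 3: 'k'
  Position 2: 'k'
  Position 1: 'o'
  Position 0: 'l'
Reversed: gckgkkol

gckgkkol


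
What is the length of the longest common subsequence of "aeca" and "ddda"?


LCS of "aeca" and "ddda"
DP table:
           d    d    d    a
      0    0    0    0    0
  a   0    0    0    0    1
  e   0    0    0    0    1
  c   0    0    0    0    1
  a   0    0    0    0    1
LCS length = dp[4][4] = 1

1


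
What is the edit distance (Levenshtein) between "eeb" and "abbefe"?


Computing edit distance: "eeb" -> "abbefe"
DP table:
           a    b    b    e    f    e
      0    1    2    3    4    5    6
  e   1    1    2    3    3    4    5
  e   2    2    2    3    3    4    4
  b   3    3    2    2    3    4    5
Edit distance = dp[3][6] = 5

5


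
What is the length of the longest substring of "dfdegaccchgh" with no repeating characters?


Input: "dfdegaccchgh"
Sliding window (track last position of each char):
  Position 0 ('d'): window [0,0] length 1 -- new best
  Position 1 ('f'): window [0,1] length 2 -- new best
  Position 2 ('d'): repeat (last at 0), move window start to 1
  Position 2 ('d'): window [1,2] length 2
  Position 3 ('e'): window [1,3] length 3 -- new best
  Position 4 ('g'): window [1,4] length 4 -- new best
  Position 5 ('a'): window [1,5] length 5 -- new best
  Position 6 ('c'): window [1,6] length 6 -- new best
  Position 7 ('c'): repeat (last at 6), move window start to 7
  Position 7 ('c'): window [7,7] length 1
  Position 8 ('c'): repeat (last at 7), move window start to 8
  Position 8 ('c'): window [8,8] length 1
  Position 9 ('h'): window [8,9] length 2
  Position 10 ('g'): window [8,10] length 3
  Position 11 ('h'): repeat (last at 9), move window start to 10
  Position 11 ('h'): window [10,11] length 2
Longest substring with no repeats: "fdegac" with length 6

6


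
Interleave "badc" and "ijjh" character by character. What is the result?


Interleaving "badc" and "ijjh":
  Position 0: 'b' from first, 'i' from second => "bi"
  Position 1: 'a' from first, 'j' from second => "aj"
  Position 2: 'd' from first, 'j' from second => "dj"
  Position 3: 'c' from first, 'h' from second => "ch"
Result: biajdjch

biajdjch


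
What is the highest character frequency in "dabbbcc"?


Input: dabbbcc
Character counts:
  'a': 1
  'b': 3
  'c': 2
  'd': 1
Maximum frequency: 3

3


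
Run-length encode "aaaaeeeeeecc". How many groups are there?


Input: aaaaeeeeeecc
Scanning for consecutive runs:
  Group 1: 'a' x 4 (positions 0-3)
  Group 2: 'e' x 6 (positions 4-9)
  Group 3: 'c' x 2 (positions 10-11)
Total groups: 3

3


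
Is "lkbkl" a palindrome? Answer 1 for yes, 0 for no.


Input: lkbkl
Reversed: lkbkl
  Compare pos 0 ('l') with pos 4 ('l'): match
  Compare pos 1 ('k') with pos 3 ('k'): match
Result: palindrome

1


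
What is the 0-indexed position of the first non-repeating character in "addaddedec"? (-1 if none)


Input: addaddedec
Character frequencies:
  'a': 2
  'c': 1
  'd': 5
  'e': 2
Scanning left to right for freq == 1:
  Position 0 ('a'): freq=2, skip
  Position 1 ('d'): freq=5, skip
  Position 2 ('d'): freq=5, skip
  Position 3 ('a'): freq=2, skip
  Position 4 ('d'): freq=5, skip
  Position 5 ('d'): freq=5, skip
  Position 6 ('e'): freq=2, skip
  Position 7 ('d'): freq=5, skip
  Position 8 ('e'): freq=2, skip
  Position 9 ('c'): unique! => answer = 9

9


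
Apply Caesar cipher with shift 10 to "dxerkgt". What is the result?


Caesar cipher: shift "dxerkgt" by 10
  'd' (pos 3) + 10 = pos 13 = 'n'
  'x' (pos 23) + 10 = pos 7 = 'h'
  'e' (pos 4) + 10 = pos 14 = 'o'
  'r' (pos 17) + 10 = pos 1 = 'b'
  'k' (pos 10) + 10 = pos 20 = 'u'
  'g' (pos 6) + 10 = pos 16 = 'q'
  't' (pos 19) + 10 = pos 3 = 'd'
Result: nhobuqd

nhobuqd


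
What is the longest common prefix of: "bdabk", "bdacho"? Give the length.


Words: bdabk, bdacho
  Position 0: all 'b' => match
  Position 1: all 'd' => match
  Position 2: all 'a' => match
  Position 3: ('b', 'c') => mismatch, stop
LCP = "bda" (length 3)

3


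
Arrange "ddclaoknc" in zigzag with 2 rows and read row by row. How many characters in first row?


Zigzag "ddclaoknc" into 2 rows:
Placing characters:
  'd' => row 0
  'd' => row 1
  'c' => row 0
  'l' => row 1
  'a' => row 0
  'o' => row 1
  'k' => row 0
  'n' => row 1
  'c' => row 0
Rows:
  Row 0: "dcakc"
  Row 1: "dlon"
First row length: 5

5


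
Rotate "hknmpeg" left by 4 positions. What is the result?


Input: "hknmpeg", rotate left by 4
First 4 characters: "hknm"
Remaining characters: "peg"
Concatenate remaining + first: "peg" + "hknm" = "peghknm"

peghknm


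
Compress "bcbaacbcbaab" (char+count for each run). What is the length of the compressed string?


Input: bcbaacbcbaab
Runs:
  'b' x 1 => "b1"
  'c' x 1 => "c1"
  'b' x 1 => "b1"
  'a' x 2 => "a2"
  'c' x 1 => "c1"
  'b' x 1 => "b1"
  'c' x 1 => "c1"
  'b' x 1 => "b1"
  'a' x 2 => "a2"
  'b' x 1 => "b1"
Compressed: "b1c1b1a2c1b1c1b1a2b1"
Compressed length: 20

20


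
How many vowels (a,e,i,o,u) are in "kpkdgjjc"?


Input: kpkdgjjc
Checking each character:
  'k' at position 0: consonant
  'p' at position 1: consonant
  'k' at position 2: consonant
  'd' at position 3: consonant
  'g' at position 4: consonant
  'j' at position 5: consonant
  'j' at position 6: consonant
  'c' at position 7: consonant
Total vowels: 0

0


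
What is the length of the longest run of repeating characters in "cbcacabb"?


Input: "cbcacabb"
Scanning for longest run:
  Position 1 ('b'): new char, reset run to 1
  Position 2 ('c'): new char, reset run to 1
  Position 3 ('a'): new char, reset run to 1
  Position 4 ('c'): new char, reset run to 1
  Position 5 ('a'): new char, reset run to 1
  Position 6 ('b'): new char, reset run to 1
  Position 7 ('b'): continues run of 'b', length=2
Longest run: 'b' with length 2

2


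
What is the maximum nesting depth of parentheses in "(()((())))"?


Input: "(()((())))"
Tracking depth:
  Position 0 '(': depth becomes 1
  Position 1 '(': depth becomes 2
  Position 2 ')': depth becomes 1
  Position 3 '(': depth becomes 2
  Position 4 '(': depth becomes 3
  Position 5 '(': depth becomes 4
  Position 6 ')': depth becomes 3
  Position 7 ')': depth becomes 2
  Position 8 ')': depth becomes 1
  Position 9 ')': depth becomes 0
Maximum depth reached: 4

4


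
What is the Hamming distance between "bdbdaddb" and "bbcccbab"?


Comparing "bdbdaddb" and "bbcccbab" position by position:
  Position 0: 'b' vs 'b' => same
  Position 1: 'd' vs 'b' => differ
  Position 2: 'b' vs 'c' => differ
  Position 3: 'd' vs 'c' => differ
  Position 4: 'a' vs 'c' => differ
  Position 5: 'd' vs 'b' => differ
  Position 6: 'd' vs 'a' => differ
  Position 7: 'b' vs 'b' => same
Total differences (Hamming distance): 6

6


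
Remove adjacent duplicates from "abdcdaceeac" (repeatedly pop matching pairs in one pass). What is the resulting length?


Input: abdcdaceeac
Stack-based adjacent duplicate removal:
  Read 'a': push. Stack: a
  Read 'b': push. Stack: ab
  Read 'd': push. Stack: abd
  Read 'c': push. Stack: abdc
  Read 'd': push. Stack: abdcd
  Read 'a': push. Stack: abdcda
  Read 'c': push. Stack: abdcdac
  Read 'e': push. Stack: abdcdace
  Read 'e': matches stack top 'e' => pop. Stack: abdcdac
  Read 'a': push. Stack: abdcdaca
  Read 'c': push. Stack: abdcdacac
Final stack: "abdcdacac" (length 9)

9


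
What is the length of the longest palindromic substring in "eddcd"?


Input: "eddcd"
Checking substrings for palindromes:
  [2:5] "dcd" (len 3) => palindrome
  [1:3] "dd" (len 2) => palindrome
Longest palindromic substring: "dcd" with length 3

3


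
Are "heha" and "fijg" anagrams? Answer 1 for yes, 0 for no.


Strings: "heha", "fijg"
Sorted first:  aehh
Sorted second: fgij
Differ at position 0: 'a' vs 'f' => not anagrams

0


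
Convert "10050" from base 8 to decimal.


Input: "10050" in base 8
Positional expansion:
  Digit '1' (value 1) x 8^4 = 4096
  Digit '0' (value 0) x 8^3 = 0
  Digit '0' (value 0) x 8^2 = 0
  Digit '5' (value 5) x 8^1 = 40
  Digit '0' (value 0) x 8^0 = 0
Sum = 4136

4136


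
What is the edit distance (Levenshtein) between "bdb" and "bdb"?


Computing edit distance: "bdb" -> "bdb"
DP table:
           b    d    b
      0    1    2    3
  b   1    0    1    2
  d   2    1    0    1
  b   3    2    1    0
Edit distance = dp[3][3] = 0

0


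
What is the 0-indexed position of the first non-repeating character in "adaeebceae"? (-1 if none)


Input: adaeebceae
Character frequencies:
  'a': 3
  'b': 1
  'c': 1
  'd': 1
  'e': 4
Scanning left to right for freq == 1:
  Position 0 ('a'): freq=3, skip
  Position 1 ('d'): unique! => answer = 1

1


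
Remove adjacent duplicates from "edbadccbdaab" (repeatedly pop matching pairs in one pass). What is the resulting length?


Input: edbadccbdaab
Stack-based adjacent duplicate removal:
  Read 'e': push. Stack: e
  Read 'd': push. Stack: ed
  Read 'b': push. Stack: edb
  Read 'a': push. Stack: edba
  Read 'd': push. Stack: edbad
  Read 'c': push. Stack: edbadc
  Read 'c': matches stack top 'c' => pop. Stack: edbad
  Read 'b': push. Stack: edbadb
  Read 'd': push. Stack: edbadbd
  Read 'a': push. Stack: edbadbda
  Read 'a': matches stack top 'a' => pop. Stack: edbadbd
  Read 'b': push. Stack: edbadbdb
Final stack: "edbadbdb" (length 8)

8


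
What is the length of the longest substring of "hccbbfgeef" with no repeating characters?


Input: "hccbbfgeef"
Sliding window (track last position of each char):
  Position 0 ('h'): window [0,0] length 1 -- new best
  Position 1 ('c'): window [0,1] length 2 -- new best
  Position 2 ('c'): repeat (last at 1), move window start to 2
  Position 2 ('c'): window [2,2] length 1
  Position 3 ('b'): window [2,3] length 2
  Position 4 ('b'): repeat (last at 3), move window start to 4
  Position 4 ('b'): window [4,4] length 1
  Position 5 ('f'): window [4,5] length 2
  Position 6 ('g'): window [4,6] length 3 -- new best
  Position 7 ('e'): window [4,7] length 4 -- new best
  Position 8 ('e'): repeat (last at 7), move window start to 8
  Position 8 ('e'): window [8,8] length 1
  Position 9 ('f'): window [8,9] length 2
Longest substring with no repeats: "bfge" with length 4

4


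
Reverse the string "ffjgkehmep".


Input: ffjgkehmep
Reading characters right to left:
  Position 9: 'p'
  Position 8: 'e'
  Position 7: 'm'
  Position 6: 'h'
  Position 5: 'e'
  Position 4: 'k'
  Position 3: 'g'
  Position 2: 'j'
  Position 1: 'f'
  Position 0: 'f'
Reversed: pemhekgjff

pemhekgjff


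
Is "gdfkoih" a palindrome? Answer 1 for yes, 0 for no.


Input: gdfkoih
Reversed: hiokfdg
  Compare pos 0 ('g') with pos 6 ('h'): MISMATCH
  Compare pos 1 ('d') with pos 5 ('i'): MISMATCH
  Compare pos 2 ('f') with pos 4 ('o'): MISMATCH
Result: not a palindrome

0


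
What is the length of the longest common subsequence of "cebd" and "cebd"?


LCS of "cebd" and "cebd"
DP table:
           c    e    b    d
      0    0    0    0    0
  c   0    1    1    1    1
  e   0    1    2    2    2
  b   0    1    2    3    3
  d   0    1    2    3    4
LCS length = dp[4][4] = 4

4


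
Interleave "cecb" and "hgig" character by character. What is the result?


Interleaving "cecb" and "hgig":
  Position 0: 'c' from first, 'h' from second => "ch"
  Position 1: 'e' from first, 'g' from second => "eg"
  Position 2: 'c' from first, 'i' from second => "ci"
  Position 3: 'b' from first, 'g' from second => "bg"
Result: chegcibg

chegcibg


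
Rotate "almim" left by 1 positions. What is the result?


Input: "almim", rotate left by 1
First 1 characters: "a"
Remaining characters: "lmim"
Concatenate remaining + first: "lmim" + "a" = "lmima"

lmima


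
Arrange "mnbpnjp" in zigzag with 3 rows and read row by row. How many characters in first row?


Zigzag "mnbpnjp" into 3 rows:
Placing characters:
  'm' => row 0
  'n' => row 1
  'b' => row 2
  'p' => row 1
  'n' => row 0
  'j' => row 1
  'p' => row 2
Rows:
  Row 0: "mn"
  Row 1: "npj"
  Row 2: "bp"
First row length: 2

2


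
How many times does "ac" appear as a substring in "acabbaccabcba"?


Searching for "ac" in "acabbaccabcba"
Scanning each position:
  Position 0: "ac" => MATCH
  Position 1: "ca" => no
  Position 2: "ab" => no
  Position 3: "bb" => no
  Position 4: "ba" => no
  Position 5: "ac" => MATCH
  Position 6: "cc" => no
  Position 7: "ca" => no
  Position 8: "ab" => no
  Position 9: "bc" => no
  Position 10: "cb" => no
  Position 11: "ba" => no
Total occurrences: 2

2


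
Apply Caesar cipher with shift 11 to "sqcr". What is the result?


Caesar cipher: shift "sqcr" by 11
  's' (pos 18) + 11 = pos 3 = 'd'
  'q' (pos 16) + 11 = pos 1 = 'b'
  'c' (pos 2) + 11 = pos 13 = 'n'
  'r' (pos 17) + 11 = pos 2 = 'c'
Result: dbnc

dbnc


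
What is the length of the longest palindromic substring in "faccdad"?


Input: "faccdad"
Checking substrings for palindromes:
  [4:7] "dad" (len 3) => palindrome
  [2:4] "cc" (len 2) => palindrome
Longest palindromic substring: "dad" with length 3

3


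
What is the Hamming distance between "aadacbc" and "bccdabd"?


Comparing "aadacbc" and "bccdabd" position by position:
  Position 0: 'a' vs 'b' => differ
  Position 1: 'a' vs 'c' => differ
  Position 2: 'd' vs 'c' => differ
  Position 3: 'a' vs 'd' => differ
  Position 4: 'c' vs 'a' => differ
  Position 5: 'b' vs 'b' => same
  Position 6: 'c' vs 'd' => differ
Total differences (Hamming distance): 6

6


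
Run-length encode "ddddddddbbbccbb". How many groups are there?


Input: ddddddddbbbccbb
Scanning for consecutive runs:
  Group 1: 'd' x 8 (positions 0-7)
  Group 2: 'b' x 3 (positions 8-10)
  Group 3: 'c' x 2 (positions 11-12)
  Group 4: 'b' x 2 (positions 13-14)
Total groups: 4

4


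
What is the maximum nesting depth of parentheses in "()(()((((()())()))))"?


Input: "()(()((((()())()))))"
Tracking depth:
  Position 0 '(': depth becomes 1
  Position 1 ')': depth becomes 0
  Position 2 '(': depth becomes 1
  Position 3 '(': depth becomes 2
  Position 4 ')': depth becomes 1
  Position 5 '(': depth becomes 2
  Position 6 '(': depth becomes 3
  Position 7 '(': depth becomes 4
  Position 8 '(': depth becomes 5
  Position 9 '(': depth becomes 6
  Position 10 ')': depth becomes 5
  Position 11 '(': depth becomes 6
  Position 12 ')': depth becomes 5
  Position 13 ')': depth becomes 4
  Position 14 '(': depth becomes 5
  Position 15 ')': depth becomes 4
  Position 16 ')': depth becomes 3
  Position 17 ')': depth becomes 2
  Position 18 ')': depth becomes 1
  Position 19 ')': depth becomes 0
Maximum depth reached: 6

6


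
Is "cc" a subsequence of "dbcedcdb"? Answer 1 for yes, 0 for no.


Check if "cc" is a subsequence of "dbcedcdb"
Greedy scan:
  Position 0 ('d'): no match needed
  Position 1 ('b'): no match needed
  Position 2 ('c'): matches sub[0] = 'c'
  Position 3 ('e'): no match needed
  Position 4 ('d'): no match needed
  Position 5 ('c'): matches sub[1] = 'c'
  Position 6 ('d'): no match needed
  Position 7 ('b'): no match needed
All 2 characters matched => is a subsequence

1


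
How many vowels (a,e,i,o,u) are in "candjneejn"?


Input: candjneejn
Checking each character:
  'c' at position 0: consonant
  'a' at position 1: vowel (running total: 1)
  'n' at position 2: consonant
  'd' at position 3: consonant
  'j' at position 4: consonant
  'n' at position 5: consonant
  'e' at position 6: vowel (running total: 2)
  'e' at position 7: vowel (running total: 3)
  'j' at position 8: consonant
  'n' at position 9: consonant
Total vowels: 3

3


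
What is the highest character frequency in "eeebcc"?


Input: eeebcc
Character counts:
  'b': 1
  'c': 2
  'e': 3
Maximum frequency: 3

3


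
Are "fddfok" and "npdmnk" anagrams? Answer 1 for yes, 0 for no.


Strings: "fddfok", "npdmnk"
Sorted first:  ddffko
Sorted second: dkmnnp
Differ at position 1: 'd' vs 'k' => not anagrams

0


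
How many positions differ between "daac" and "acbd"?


Comparing "daac" and "acbd" position by position:
  Position 0: 'd' vs 'a' => DIFFER
  Position 1: 'a' vs 'c' => DIFFER
  Position 2: 'a' vs 'b' => DIFFER
  Position 3: 'c' vs 'd' => DIFFER
Positions that differ: 4

4


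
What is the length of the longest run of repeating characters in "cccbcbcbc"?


Input: "cccbcbcbc"
Scanning for longest run:
  Position 1 ('c'): continues run of 'c', length=2
  Position 2 ('c'): continues run of 'c', length=3
  Position 3 ('b'): new char, reset run to 1
  Position 4 ('c'): new char, reset run to 1
  Position 5 ('b'): new char, reset run to 1
  Position 6 ('c'): new char, reset run to 1
  Position 7 ('b'): new char, reset run to 1
  Position 8 ('c'): new char, reset run to 1
Longest run: 'c' with length 3

3


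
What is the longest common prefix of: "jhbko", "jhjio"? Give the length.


Words: jhbko, jhjio
  Position 0: all 'j' => match
  Position 1: all 'h' => match
  Position 2: ('b', 'j') => mismatch, stop
LCP = "jh" (length 2)

2


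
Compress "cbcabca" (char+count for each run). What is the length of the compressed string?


Input: cbcabca
Runs:
  'c' x 1 => "c1"
  'b' x 1 => "b1"
  'c' x 1 => "c1"
  'a' x 1 => "a1"
  'b' x 1 => "b1"
  'c' x 1 => "c1"
  'a' x 1 => "a1"
Compressed: "c1b1c1a1b1c1a1"
Compressed length: 14

14


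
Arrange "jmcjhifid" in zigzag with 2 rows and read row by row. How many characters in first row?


Zigzag "jmcjhifid" into 2 rows:
Placing characters:
  'j' => row 0
  'm' => row 1
  'c' => row 0
  'j' => row 1
  'h' => row 0
  'i' => row 1
  'f' => row 0
  'i' => row 1
  'd' => row 0
Rows:
  Row 0: "jchfd"
  Row 1: "mjii"
First row length: 5

5


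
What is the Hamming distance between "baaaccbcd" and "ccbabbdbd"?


Comparing "baaaccbcd" and "ccbabbdbd" position by position:
  Position 0: 'b' vs 'c' => differ
  Position 1: 'a' vs 'c' => differ
  Position 2: 'a' vs 'b' => differ
  Position 3: 'a' vs 'a' => same
  Position 4: 'c' vs 'b' => differ
  Position 5: 'c' vs 'b' => differ
  Position 6: 'b' vs 'd' => differ
  Position 7: 'c' vs 'b' => differ
  Position 8: 'd' vs 'd' => same
Total differences (Hamming distance): 7

7


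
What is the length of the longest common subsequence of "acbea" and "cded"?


LCS of "acbea" and "cded"
DP table:
           c    d    e    d
      0    0    0    0    0
  a   0    0    0    0    0
  c   0    1    1    1    1
  b   0    1    1    1    1
  e   0    1    1    2    2
  a   0    1    1    2    2
LCS length = dp[5][4] = 2

2


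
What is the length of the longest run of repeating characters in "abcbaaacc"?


Input: "abcbaaacc"
Scanning for longest run:
  Position 1 ('b'): new char, reset run to 1
  Position 2 ('c'): new char, reset run to 1
  Position 3 ('b'): new char, reset run to 1
  Position 4 ('a'): new char, reset run to 1
  Position 5 ('a'): continues run of 'a', length=2
  Position 6 ('a'): continues run of 'a', length=3
  Position 7 ('c'): new char, reset run to 1
  Position 8 ('c'): continues run of 'c', length=2
Longest run: 'a' with length 3

3


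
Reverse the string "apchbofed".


Input: apchbofed
Reading characters right to left:
  Position 8: 'd'
  Position 7: 'e'
  Position 6: 'f'
  Position 5: 'o'
  Position 4: 'b'
  Position 3: 'h'
  Position 2: 'c'
  Position 1: 'p'
  Position 0: 'a'
Reversed: defobhcpa

defobhcpa


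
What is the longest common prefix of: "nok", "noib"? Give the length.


Words: nok, noib
  Position 0: all 'n' => match
  Position 1: all 'o' => match
  Position 2: ('k', 'i') => mismatch, stop
LCP = "no" (length 2)

2


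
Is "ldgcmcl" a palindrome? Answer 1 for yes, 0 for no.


Input: ldgcmcl
Reversed: lcmcgdl
  Compare pos 0 ('l') with pos 6 ('l'): match
  Compare pos 1 ('d') with pos 5 ('c'): MISMATCH
  Compare pos 2 ('g') with pos 4 ('m'): MISMATCH
Result: not a palindrome

0


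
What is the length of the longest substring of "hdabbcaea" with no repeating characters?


Input: "hdabbcaea"
Sliding window (track last position of each char):
  Position 0 ('h'): window [0,0] length 1 -- new best
  Position 1 ('d'): window [0,1] length 2 -- new best
  Position 2 ('a'): window [0,2] length 3 -- new best
  Position 3 ('b'): window [0,3] length 4 -- new best
  Position 4 ('b'): repeat (last at 3), move window start to 4
  Position 4 ('b'): window [4,4] length 1
  Position 5 ('c'): window [4,5] length 2
  Position 6 ('a'): window [4,6] length 3
  Position 7 ('e'): window [4,7] length 4
  Position 8 ('a'): repeat (last at 6), move window start to 7
  Position 8 ('a'): window [7,8] length 2
Longest substring with no repeats: "hdab" with length 4

4


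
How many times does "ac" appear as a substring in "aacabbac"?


Searching for "ac" in "aacabbac"
Scanning each position:
  Position 0: "aa" => no
  Position 1: "ac" => MATCH
  Position 2: "ca" => no
  Position 3: "ab" => no
  Position 4: "bb" => no
  Position 5: "ba" => no
  Position 6: "ac" => MATCH
Total occurrences: 2

2


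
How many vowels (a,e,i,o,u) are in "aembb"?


Input: aembb
Checking each character:
  'a' at position 0: vowel (running total: 1)
  'e' at position 1: vowel (running total: 2)
  'm' at position 2: consonant
  'b' at position 3: consonant
  'b' at position 4: consonant
Total vowels: 2

2
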